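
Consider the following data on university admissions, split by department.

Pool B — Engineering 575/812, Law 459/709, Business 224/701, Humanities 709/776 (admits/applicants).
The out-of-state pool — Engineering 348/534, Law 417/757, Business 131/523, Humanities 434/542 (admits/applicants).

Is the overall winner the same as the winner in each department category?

Yes

Engineering: Pool B 575/812 = 70.8%, the out-of-state pool 348/534 = 65.2% → Pool B
Law: Pool B 459/709 = 64.7%, the out-of-state pool 417/757 = 55.1% → Pool B
Business: Pool B 224/701 = 32.0%, the out-of-state pool 131/523 = 25.0% → Pool B
Humanities: Pool B 709/776 = 91.4%, the out-of-state pool 434/542 = 80.1% → Pool B
Overall: Pool B 1967/2998 = 65.6%, the out-of-state pool 1330/2356 = 56.5% → Pool B
Pool B wins overall and in every department group — no reversal.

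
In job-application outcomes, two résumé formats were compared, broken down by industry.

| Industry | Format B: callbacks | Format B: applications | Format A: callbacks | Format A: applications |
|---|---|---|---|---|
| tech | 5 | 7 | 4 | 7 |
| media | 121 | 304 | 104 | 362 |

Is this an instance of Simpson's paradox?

Tech: Format B 5/7 = 71.4%, Format A 4/7 = 57.1% → Format B
Media: Format B 121/304 = 39.8%, Format A 104/362 = 28.7% → Format B
Overall: Format B 126/311 = 40.5%, Format A 108/369 = 29.3% → Format B
Format B wins overall and in every industry group — no reversal.

No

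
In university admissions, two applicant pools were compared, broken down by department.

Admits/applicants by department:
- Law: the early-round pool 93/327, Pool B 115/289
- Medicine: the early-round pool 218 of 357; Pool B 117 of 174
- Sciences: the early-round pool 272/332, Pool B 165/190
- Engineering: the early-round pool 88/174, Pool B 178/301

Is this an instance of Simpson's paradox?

Law: the early-round pool 93/327 = 28.4%, Pool B 115/289 = 39.8% → Pool B
Medicine: the early-round pool 218/357 = 61.1%, Pool B 117/174 = 67.2% → Pool B
Sciences: the early-round pool 272/332 = 81.9%, Pool B 165/190 = 86.8% → Pool B
Engineering: the early-round pool 88/174 = 50.6%, Pool B 178/301 = 59.1% → Pool B
Overall: the early-round pool 671/1190 = 56.4%, Pool B 575/954 = 60.3% → Pool B
Pool B wins overall and in every department group — no reversal.

No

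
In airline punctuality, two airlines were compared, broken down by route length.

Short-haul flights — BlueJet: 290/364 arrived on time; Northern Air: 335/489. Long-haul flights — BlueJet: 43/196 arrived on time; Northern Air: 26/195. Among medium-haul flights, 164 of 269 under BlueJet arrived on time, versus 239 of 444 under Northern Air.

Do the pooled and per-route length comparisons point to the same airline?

Yes

Short-haul: BlueJet 290/364 = 79.7%, Northern Air 335/489 = 68.5% → BlueJet
Long-haul: BlueJet 43/196 = 21.9%, Northern Air 26/195 = 13.3% → BlueJet
Medium-haul: BlueJet 164/269 = 61.0%, Northern Air 239/444 = 53.8% → BlueJet
Overall: BlueJet 497/829 = 60.0%, Northern Air 600/1128 = 53.2% → BlueJet
BlueJet wins overall and in every route group — no reversal.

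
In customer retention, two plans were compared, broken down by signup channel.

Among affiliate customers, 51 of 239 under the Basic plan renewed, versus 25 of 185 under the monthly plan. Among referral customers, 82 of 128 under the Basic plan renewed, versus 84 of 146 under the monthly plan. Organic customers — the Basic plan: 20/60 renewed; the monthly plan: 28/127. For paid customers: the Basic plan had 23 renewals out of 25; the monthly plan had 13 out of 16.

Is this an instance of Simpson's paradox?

No

Affiliate: the Basic plan 51/239 = 21.3%, the monthly plan 25/185 = 13.5% → the Basic plan
Referral: the Basic plan 82/128 = 64.1%, the monthly plan 84/146 = 57.5% → the Basic plan
Organic: the Basic plan 20/60 = 33.3%, the monthly plan 28/127 = 22.0% → the Basic plan
Paid: the Basic plan 23/25 = 92.0%, the monthly plan 13/16 = 81.2% → the Basic plan
Overall: the Basic plan 176/452 = 38.9%, the monthly plan 150/474 = 31.6% → the Basic plan
The Basic plan wins overall and in every signup group — no reversal.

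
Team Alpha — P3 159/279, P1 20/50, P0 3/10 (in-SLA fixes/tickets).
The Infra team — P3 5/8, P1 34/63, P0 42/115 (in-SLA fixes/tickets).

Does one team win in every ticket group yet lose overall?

P3: Team Alpha 159/279 = 57.0%, the Infra team 5/8 = 62.5% → the Infra team
P1: Team Alpha 20/50 = 40.0%, the Infra team 34/63 = 54.0% → the Infra team
P0: Team Alpha 3/10 = 30.0%, the Infra team 42/115 = 36.5% → the Infra team
Overall: Team Alpha 182/339 = 53.7%, the Infra team 81/186 = 43.5% → Team Alpha
The Infra team wins each ticket group but Team Alpha wins overall — the comparison reverses. The Infra team's tickets skew toward P0, which has a lower base rate.

Yes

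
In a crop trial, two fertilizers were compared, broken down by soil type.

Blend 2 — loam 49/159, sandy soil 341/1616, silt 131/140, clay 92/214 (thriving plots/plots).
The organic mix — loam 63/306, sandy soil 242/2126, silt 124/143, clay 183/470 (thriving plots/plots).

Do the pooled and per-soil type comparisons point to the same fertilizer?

Yes

Loam: Blend 2 49/159 = 30.8%, the organic mix 63/306 = 20.6% → Blend 2
Sandy soil: Blend 2 341/1616 = 21.1%, the organic mix 242/2126 = 11.4% → Blend 2
Silt: Blend 2 131/140 = 93.6%, the organic mix 124/143 = 86.7% → Blend 2
Clay: Blend 2 92/214 = 43.0%, the organic mix 183/470 = 38.9% → Blend 2
Overall: Blend 2 613/2129 = 28.8%, the organic mix 612/3045 = 20.1% → Blend 2
Blend 2 wins overall and in every soil group — no reversal.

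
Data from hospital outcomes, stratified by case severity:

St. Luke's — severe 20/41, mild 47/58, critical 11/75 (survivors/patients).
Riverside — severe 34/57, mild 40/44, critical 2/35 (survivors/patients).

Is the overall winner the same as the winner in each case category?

No

Severe: St. Luke's 20/41 = 48.8%, Riverside 34/57 = 59.6% → Riverside
Mild: St. Luke's 47/58 = 81.0%, Riverside 40/44 = 90.9% → Riverside
Critical: St. Luke's 11/75 = 14.7%, Riverside 2/35 = 5.7% → St. Luke's
Overall: St. Luke's 78/174 = 44.8%, Riverside 76/136 = 55.9% → Riverside
Neither sweeps: St. Luke's wins 1 of 3 groups, Riverside wins 2. Riverside wins overall but not every group — no Simpson reversal.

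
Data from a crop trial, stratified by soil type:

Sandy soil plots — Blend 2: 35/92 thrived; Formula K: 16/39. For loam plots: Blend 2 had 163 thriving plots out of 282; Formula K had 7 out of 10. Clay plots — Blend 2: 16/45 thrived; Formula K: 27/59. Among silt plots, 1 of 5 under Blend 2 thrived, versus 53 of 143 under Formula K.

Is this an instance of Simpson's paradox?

Yes

Sandy soil: Blend 2 35/92 = 38.0%, Formula K 16/39 = 41.0% → Formula K
Loam: Blend 2 163/282 = 57.8%, Formula K 7/10 = 70.0% → Formula K
Clay: Blend 2 16/45 = 35.6%, Formula K 27/59 = 45.8% → Formula K
Silt: Blend 2 1/5 = 20.0%, Formula K 53/143 = 37.1% → Formula K
Overall: Blend 2 215/424 = 50.7%, Formula K 103/251 = 41.0% → Blend 2
Formula K wins each soil group but Blend 2 wins overall — the comparison reverses. Formula K's plots skew toward silt, which has a lower base rate.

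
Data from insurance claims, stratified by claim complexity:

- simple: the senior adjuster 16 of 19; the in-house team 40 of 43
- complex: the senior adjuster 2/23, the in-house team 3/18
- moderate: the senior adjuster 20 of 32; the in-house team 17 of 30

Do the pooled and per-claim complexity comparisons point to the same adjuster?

No

Simple: the senior adjuster 16/19 = 84.2%, the in-house team 40/43 = 93.0% → the in-house team
Complex: the senior adjuster 2/23 = 8.7%, the in-house team 3/18 = 16.7% → the in-house team
Moderate: the senior adjuster 20/32 = 62.5%, the in-house team 17/30 = 56.7% → the senior adjuster
Overall: the senior adjuster 38/74 = 51.4%, the in-house team 60/91 = 65.9% → the in-house team
Neither sweeps: the senior adjuster wins 1 of 3 groups, the in-house team wins 2. The in-house team wins overall but not every group — no Simpson reversal.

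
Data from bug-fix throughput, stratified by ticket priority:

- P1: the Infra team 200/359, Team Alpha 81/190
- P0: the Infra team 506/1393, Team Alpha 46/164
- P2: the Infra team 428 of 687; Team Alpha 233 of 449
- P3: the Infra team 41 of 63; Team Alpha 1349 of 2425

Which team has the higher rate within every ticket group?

the Infra team

P1: the Infra team 200/359 = 55.7%, Team Alpha 81/190 = 42.6% → the Infra team
P0: the Infra team 506/1393 = 36.3%, Team Alpha 46/164 = 28.0% → the Infra team
P2: the Infra team 428/687 = 62.3%, Team Alpha 233/449 = 51.9% → the Infra team
P3: the Infra team 41/63 = 65.1%, Team Alpha 1349/2425 = 55.6% → the Infra team
The Infra team has the higher rate in all 4 groups.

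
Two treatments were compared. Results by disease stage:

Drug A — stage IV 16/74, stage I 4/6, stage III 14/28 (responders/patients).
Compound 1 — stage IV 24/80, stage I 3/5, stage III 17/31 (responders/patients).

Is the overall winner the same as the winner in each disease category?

No

Stage IV: Drug A 16/74 = 21.6%, Compound 1 24/80 = 30.0% → Compound 1
Stage I: Drug A 4/6 = 66.7%, Compound 1 3/5 = 60.0% → Drug A
Stage III: Drug A 14/28 = 50.0%, Compound 1 17/31 = 54.8% → Compound 1
Overall: Drug A 34/108 = 31.5%, Compound 1 44/116 = 37.9% → Compound 1
Neither sweeps: Drug A wins 1 of 3 groups, Compound 1 wins 2. Compound 1 wins overall but not every group — no Simpson reversal.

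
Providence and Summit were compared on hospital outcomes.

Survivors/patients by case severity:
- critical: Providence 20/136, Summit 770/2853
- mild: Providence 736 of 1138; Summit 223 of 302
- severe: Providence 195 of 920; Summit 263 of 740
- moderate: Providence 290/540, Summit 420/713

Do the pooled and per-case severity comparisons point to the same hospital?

No

Critical: Providence 20/136 = 14.7%, Summit 770/2853 = 27.0% → Summit
Mild: Providence 736/1138 = 64.7%, Summit 223/302 = 73.8% → Summit
Severe: Providence 195/920 = 21.2%, Summit 263/740 = 35.5% → Summit
Moderate: Providence 290/540 = 53.7%, Summit 420/713 = 58.9% → Summit
Overall: Providence 1241/2734 = 45.4%, Summit 1676/4608 = 36.4% → Providence
Summit wins each case group but Providence wins overall — the comparison reverses. Summit's patients skew toward critical, which has a lower base rate.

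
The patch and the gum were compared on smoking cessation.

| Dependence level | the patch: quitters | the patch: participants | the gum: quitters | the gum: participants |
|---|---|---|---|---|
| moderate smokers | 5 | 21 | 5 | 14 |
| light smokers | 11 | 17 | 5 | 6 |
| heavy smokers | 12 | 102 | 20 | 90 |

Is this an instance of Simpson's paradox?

Moderate smokers: the patch 5/21 = 23.8%, the gum 5/14 = 35.7% → the gum
Light smokers: the patch 11/17 = 64.7%, the gum 5/6 = 83.3% → the gum
Heavy smokers: the patch 12/102 = 11.8%, the gum 20/90 = 22.2% → the gum
Overall: the patch 28/140 = 20.0%, the gum 30/110 = 27.3% → the gum
The gum wins overall and in every dependence group — no reversal.

No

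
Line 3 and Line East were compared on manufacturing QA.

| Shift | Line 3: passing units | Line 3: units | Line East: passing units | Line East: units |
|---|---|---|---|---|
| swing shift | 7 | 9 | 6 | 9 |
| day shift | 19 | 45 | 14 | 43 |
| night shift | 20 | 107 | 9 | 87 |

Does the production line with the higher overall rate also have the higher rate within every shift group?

Yes

Swing shift: Line 3 7/9 = 77.8%, Line East 6/9 = 66.7% → Line 3
Day shift: Line 3 19/45 = 42.2%, Line East 14/43 = 32.6% → Line 3
Night shift: Line 3 20/107 = 18.7%, Line East 9/87 = 10.3% → Line 3
Overall: Line 3 46/161 = 28.6%, Line East 29/139 = 20.9% → Line 3
Line 3 wins overall and in every shift group — no reversal.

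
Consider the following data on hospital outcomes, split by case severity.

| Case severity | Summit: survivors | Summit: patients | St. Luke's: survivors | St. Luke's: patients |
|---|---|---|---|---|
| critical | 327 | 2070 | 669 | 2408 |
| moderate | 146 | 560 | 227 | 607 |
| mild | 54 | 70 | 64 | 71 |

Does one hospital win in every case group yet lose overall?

No

Critical: Summit 327/2070 = 15.8%, St. Luke's 669/2408 = 27.8% → St. Luke's
Moderate: Summit 146/560 = 26.1%, St. Luke's 227/607 = 37.4% → St. Luke's
Mild: Summit 54/70 = 77.1%, St. Luke's 64/71 = 90.1% → St. Luke's
Overall: Summit 527/2700 = 19.5%, St. Luke's 960/3086 = 31.1% → St. Luke's
St. Luke's wins overall and in every case group — no reversal.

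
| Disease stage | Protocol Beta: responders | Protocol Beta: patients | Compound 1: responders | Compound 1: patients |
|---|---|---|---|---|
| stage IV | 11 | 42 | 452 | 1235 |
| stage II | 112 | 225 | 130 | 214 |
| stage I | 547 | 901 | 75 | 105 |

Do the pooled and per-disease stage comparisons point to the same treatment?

No

Stage IV: Protocol Beta 11/42 = 26.2%, Compound 1 452/1235 = 36.6% → Compound 1
Stage II: Protocol Beta 112/225 = 49.8%, Compound 1 130/214 = 60.7% → Compound 1
Stage I: Protocol Beta 547/901 = 60.7%, Compound 1 75/105 = 71.4% → Compound 1
Overall: Protocol Beta 670/1168 = 57.4%, Compound 1 657/1554 = 42.3% → Protocol Beta
Compound 1 wins each disease group but Protocol Beta wins overall — the comparison reverses. Compound 1's patients skew toward stage IV, which has a lower base rate.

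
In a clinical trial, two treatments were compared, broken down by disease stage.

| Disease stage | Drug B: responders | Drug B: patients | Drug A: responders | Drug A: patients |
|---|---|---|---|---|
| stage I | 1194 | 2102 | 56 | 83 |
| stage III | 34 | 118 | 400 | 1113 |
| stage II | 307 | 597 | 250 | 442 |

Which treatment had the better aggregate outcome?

Drug B

Stage I: Drug B 1194/2102 = 56.8%, Drug A 56/83 = 67.5% → Drug A
Stage III: Drug B 34/118 = 28.8%, Drug A 400/1113 = 35.9% → Drug A
Stage II: Drug B 307/597 = 51.4%, Drug A 250/442 = 56.6% → Drug A
Overall: Drug B 1535/2817 = 54.5%, Drug A 706/1638 = 43.1% → Drug B
(Drug A wins every disease group but Drug B wins overall — Drug A's patients skew toward the low-rate stage III group.)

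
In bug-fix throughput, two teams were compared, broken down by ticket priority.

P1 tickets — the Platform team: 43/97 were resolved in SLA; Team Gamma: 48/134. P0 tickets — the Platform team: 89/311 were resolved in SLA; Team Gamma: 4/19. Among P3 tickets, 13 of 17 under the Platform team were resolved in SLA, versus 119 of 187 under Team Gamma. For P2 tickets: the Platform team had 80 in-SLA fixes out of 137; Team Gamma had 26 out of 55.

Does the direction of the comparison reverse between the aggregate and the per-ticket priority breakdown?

P1: the Platform team 43/97 = 44.3%, Team Gamma 48/134 = 35.8% → the Platform team
P0: the Platform team 89/311 = 28.6%, Team Gamma 4/19 = 21.1% → the Platform team
P3: the Platform team 13/17 = 76.5%, Team Gamma 119/187 = 63.6% → the Platform team
P2: the Platform team 80/137 = 58.4%, Team Gamma 26/55 = 47.3% → the Platform team
Overall: the Platform team 225/562 = 40.0%, Team Gamma 197/395 = 49.9% → Team Gamma
The Platform team wins each ticket group but Team Gamma wins overall — the comparison reverses. The Platform team's tickets skew toward P0, which has a lower base rate.

Yes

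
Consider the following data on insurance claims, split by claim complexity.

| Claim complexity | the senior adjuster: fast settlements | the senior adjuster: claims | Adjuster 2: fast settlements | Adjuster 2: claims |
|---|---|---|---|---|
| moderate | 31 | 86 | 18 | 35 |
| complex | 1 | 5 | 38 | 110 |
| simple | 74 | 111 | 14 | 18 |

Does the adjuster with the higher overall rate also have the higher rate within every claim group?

No

Moderate: the senior adjuster 31/86 = 36.0%, Adjuster 2 18/35 = 51.4% → Adjuster 2
Complex: the senior adjuster 1/5 = 20.0%, Adjuster 2 38/110 = 34.5% → Adjuster 2
Simple: the senior adjuster 74/111 = 66.7%, Adjuster 2 14/18 = 77.8% → Adjuster 2
Overall: the senior adjuster 106/202 = 52.5%, Adjuster 2 70/163 = 42.9% → the senior adjuster
Adjuster 2 wins each claim group but the senior adjuster wins overall — the comparison reverses. Adjuster 2's claims skew toward complex, which has a lower base rate.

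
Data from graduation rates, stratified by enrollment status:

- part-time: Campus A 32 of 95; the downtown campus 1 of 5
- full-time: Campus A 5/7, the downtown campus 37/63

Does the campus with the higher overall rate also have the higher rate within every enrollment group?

No

Part-time: Campus A 32/95 = 33.7%, the downtown campus 1/5 = 20.0% → Campus A
Full-time: Campus A 5/7 = 71.4%, the downtown campus 37/63 = 58.7% → Campus A
Overall: Campus A 37/102 = 36.3%, the downtown campus 38/68 = 55.9% → the downtown campus
Campus A wins each enrollment group but the downtown campus wins overall — the comparison reverses. Campus A's students skew toward part-time, which has a lower base rate.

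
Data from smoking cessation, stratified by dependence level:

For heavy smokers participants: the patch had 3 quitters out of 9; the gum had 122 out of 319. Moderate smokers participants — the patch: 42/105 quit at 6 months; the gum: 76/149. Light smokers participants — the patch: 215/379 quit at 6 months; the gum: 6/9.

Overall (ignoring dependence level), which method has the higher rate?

Heavy smokers: the patch 3/9 = 33.3%, the gum 122/319 = 38.2% → the gum
Moderate smokers: the patch 42/105 = 40.0%, the gum 76/149 = 51.0% → the gum
Light smokers: the patch 215/379 = 56.7%, the gum 6/9 = 66.7% → the gum
Overall: the patch 260/493 = 52.7%, the gum 204/477 = 42.8% → the patch
(The gum wins every dependence group but the patch wins overall — the gum's participants skew toward the low-rate heavy smokers group.)

the patch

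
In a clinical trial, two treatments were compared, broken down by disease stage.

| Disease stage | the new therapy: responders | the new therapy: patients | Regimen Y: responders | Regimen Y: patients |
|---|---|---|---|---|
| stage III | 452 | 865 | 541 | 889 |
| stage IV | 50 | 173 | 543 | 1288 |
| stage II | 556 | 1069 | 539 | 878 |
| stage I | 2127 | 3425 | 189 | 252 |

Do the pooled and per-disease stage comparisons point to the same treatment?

No

Stage III: the new therapy 452/865 = 52.3%, Regimen Y 541/889 = 60.9% → Regimen Y
Stage IV: the new therapy 50/173 = 28.9%, Regimen Y 543/1288 = 42.2% → Regimen Y
Stage II: the new therapy 556/1069 = 52.0%, Regimen Y 539/878 = 61.4% → Regimen Y
Stage I: the new therapy 2127/3425 = 62.1%, Regimen Y 189/252 = 75.0% → Regimen Y
Overall: the new therapy 3185/5532 = 57.6%, Regimen Y 1812/3307 = 54.8% → the new therapy
Regimen Y wins each disease group but the new therapy wins overall — the comparison reverses. Regimen Y's patients skew toward stage IV, which has a lower base rate.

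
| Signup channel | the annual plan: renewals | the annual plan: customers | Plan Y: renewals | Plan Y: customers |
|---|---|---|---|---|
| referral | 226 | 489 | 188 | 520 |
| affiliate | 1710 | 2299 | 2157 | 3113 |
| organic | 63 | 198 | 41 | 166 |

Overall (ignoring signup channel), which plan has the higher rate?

Referral: the annual plan 226/489 = 46.2%, Plan Y 188/520 = 36.2% → the annual plan
Affiliate: the annual plan 1710/2299 = 74.4%, Plan Y 2157/3113 = 69.3% → the annual plan
Organic: the annual plan 63/198 = 31.8%, Plan Y 41/166 = 24.7% → the annual plan
Overall: the annual plan 1999/2986 = 66.9%, Plan Y 2386/3799 = 62.8% → the annual plan

the annual plan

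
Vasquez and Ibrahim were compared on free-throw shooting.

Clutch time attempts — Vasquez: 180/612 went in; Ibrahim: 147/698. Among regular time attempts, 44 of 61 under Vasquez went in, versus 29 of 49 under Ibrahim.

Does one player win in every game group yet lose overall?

Clutch time: Vasquez 180/612 = 29.4%, Ibrahim 147/698 = 21.1% → Vasquez
Regular time: Vasquez 44/61 = 72.1%, Ibrahim 29/49 = 59.2% → Vasquez
Overall: Vasquez 224/673 = 33.3%, Ibrahim 176/747 = 23.6% → Vasquez
Vasquez wins overall and in every game group — no reversal.

No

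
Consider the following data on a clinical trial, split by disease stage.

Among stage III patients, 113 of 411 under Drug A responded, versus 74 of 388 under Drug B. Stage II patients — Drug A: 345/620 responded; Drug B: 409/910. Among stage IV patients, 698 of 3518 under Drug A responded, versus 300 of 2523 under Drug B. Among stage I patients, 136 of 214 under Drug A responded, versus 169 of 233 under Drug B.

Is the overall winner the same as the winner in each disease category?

No

Stage III: Drug A 113/411 = 27.5%, Drug B 74/388 = 19.1% → Drug A
Stage II: Drug A 345/620 = 55.6%, Drug B 409/910 = 44.9% → Drug A
Stage IV: Drug A 698/3518 = 19.8%, Drug B 300/2523 = 11.9% → Drug A
Stage I: Drug A 136/214 = 63.6%, Drug B 169/233 = 72.5% → Drug B
Overall: Drug A 1292/4763 = 27.1%, Drug B 952/4054 = 23.5% → Drug A
Neither sweeps: Drug A wins 3 of 4 groups, Drug B wins 1. Drug A wins overall but not every group — no Simpson reversal.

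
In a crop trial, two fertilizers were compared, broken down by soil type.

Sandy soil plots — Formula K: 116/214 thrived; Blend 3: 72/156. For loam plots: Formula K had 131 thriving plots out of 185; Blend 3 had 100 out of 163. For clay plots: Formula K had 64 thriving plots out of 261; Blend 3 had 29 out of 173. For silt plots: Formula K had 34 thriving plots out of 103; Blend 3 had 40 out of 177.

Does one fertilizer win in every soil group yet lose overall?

Sandy soil: Formula K 116/214 = 54.2%, Blend 3 72/156 = 46.2% → Formula K
Loam: Formula K 131/185 = 70.8%, Blend 3 100/163 = 61.3% → Formula K
Clay: Formula K 64/261 = 24.5%, Blend 3 29/173 = 16.8% → Formula K
Silt: Formula K 34/103 = 33.0%, Blend 3 40/177 = 22.6% → Formula K
Overall: Formula K 345/763 = 45.2%, Blend 3 241/669 = 36.0% → Formula K
Formula K wins overall and in every soil group — no reversal.

No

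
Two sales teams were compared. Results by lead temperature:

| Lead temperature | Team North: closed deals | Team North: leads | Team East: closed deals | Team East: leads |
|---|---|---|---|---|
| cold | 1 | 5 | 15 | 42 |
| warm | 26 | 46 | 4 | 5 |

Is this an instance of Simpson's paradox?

Cold: Team North 1/5 = 20.0%, Team East 15/42 = 35.7% → Team East
Warm: Team North 26/46 = 56.5%, Team East 4/5 = 80.0% → Team East
Overall: Team North 27/51 = 52.9%, Team East 19/47 = 40.4% → Team North
Team East wins each lead group but Team North wins overall — the comparison reverses. Team East's leads skew toward cold, which has a lower base rate.

Yes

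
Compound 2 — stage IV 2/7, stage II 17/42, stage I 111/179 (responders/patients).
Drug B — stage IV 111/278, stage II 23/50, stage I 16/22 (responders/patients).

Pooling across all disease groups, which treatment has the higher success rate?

Stage IV: Compound 2 2/7 = 28.6%, Drug B 111/278 = 39.9% → Drug B
Stage II: Compound 2 17/42 = 40.5%, Drug B 23/50 = 46.0% → Drug B
Stage I: Compound 2 111/179 = 62.0%, Drug B 16/22 = 72.7% → Drug B
Overall: Compound 2 130/228 = 57.0%, Drug B 150/350 = 42.9% → Compound 2
(Drug B wins every disease group but Compound 2 wins overall — Drug B's patients skew toward the low-rate stage IV group.)

Compound 2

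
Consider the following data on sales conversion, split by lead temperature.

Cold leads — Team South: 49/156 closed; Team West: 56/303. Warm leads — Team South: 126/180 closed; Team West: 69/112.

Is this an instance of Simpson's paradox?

No

Cold: Team South 49/156 = 31.4%, Team West 56/303 = 18.5% → Team South
Warm: Team South 126/180 = 70.0%, Team West 69/112 = 61.6% → Team South
Overall: Team South 175/336 = 52.1%, Team West 125/415 = 30.1% → Team South
Team South wins overall and in every lead group — no reversal.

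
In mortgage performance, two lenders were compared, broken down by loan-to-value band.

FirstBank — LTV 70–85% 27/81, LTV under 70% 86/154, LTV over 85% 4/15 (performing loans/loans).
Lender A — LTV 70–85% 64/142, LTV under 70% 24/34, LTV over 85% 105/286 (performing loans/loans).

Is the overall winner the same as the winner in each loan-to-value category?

LTV 70–85%: FirstBank 27/81 = 33.3%, Lender A 64/142 = 45.1% → Lender A
LTV under 70%: FirstBank 86/154 = 55.8%, Lender A 24/34 = 70.6% → Lender A
LTV over 85%: FirstBank 4/15 = 26.7%, Lender A 105/286 = 36.7% → Lender A
Overall: FirstBank 117/250 = 46.8%, Lender A 193/462 = 41.8% → FirstBank
Lender A wins each loan-to-value group but FirstBank wins overall — the comparison reverses. Lender A's loans skew toward LTV over 85%, which has a lower base rate.

No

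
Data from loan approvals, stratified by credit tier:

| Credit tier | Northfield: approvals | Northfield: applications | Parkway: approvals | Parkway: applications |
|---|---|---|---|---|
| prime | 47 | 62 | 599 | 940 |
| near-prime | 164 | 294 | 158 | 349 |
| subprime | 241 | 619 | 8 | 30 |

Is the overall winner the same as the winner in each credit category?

No

Prime: Northfield 47/62 = 75.8%, Parkway 599/940 = 63.7% → Northfield
Near-prime: Northfield 164/294 = 55.8%, Parkway 158/349 = 45.3% → Northfield
Subprime: Northfield 241/619 = 38.9%, Parkway 8/30 = 26.7% → Northfield
Overall: Northfield 452/975 = 46.4%, Parkway 765/1319 = 58.0% → Parkway
Northfield wins each credit group but Parkway wins overall — the comparison reverses. Northfield's applications skew toward subprime, which has a lower base rate.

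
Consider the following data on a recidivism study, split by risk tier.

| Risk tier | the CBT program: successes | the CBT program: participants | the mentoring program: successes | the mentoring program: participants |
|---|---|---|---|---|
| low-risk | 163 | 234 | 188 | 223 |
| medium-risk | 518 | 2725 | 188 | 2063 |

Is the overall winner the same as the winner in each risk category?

No

Low-risk: the CBT program 163/234 = 69.7%, the mentoring program 188/223 = 84.3% → the mentoring program
Medium-risk: the CBT program 518/2725 = 19.0%, the mentoring program 188/2063 = 9.1% → the CBT program
Overall: the CBT program 681/2959 = 23.0%, the mentoring program 376/2286 = 16.4% → the CBT program
Neither sweeps: the CBT program wins 1 of 2 groups, the mentoring program wins 1. The CBT program wins overall but not every group — no Simpson reversal.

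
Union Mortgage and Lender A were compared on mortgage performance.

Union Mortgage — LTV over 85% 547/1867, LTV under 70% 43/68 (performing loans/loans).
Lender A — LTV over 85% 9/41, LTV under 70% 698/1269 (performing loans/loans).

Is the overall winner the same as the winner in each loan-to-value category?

No

LTV over 85%: Union Mortgage 547/1867 = 29.3%, Lender A 9/41 = 22.0% → Union Mortgage
LTV under 70%: Union Mortgage 43/68 = 63.2%, Lender A 698/1269 = 55.0% → Union Mortgage
Overall: Union Mortgage 590/1935 = 30.5%, Lender A 707/1310 = 54.0% → Lender A
Union Mortgage wins each loan-to-value group but Lender A wins overall — the comparison reverses. Union Mortgage's loans skew toward LTV over 85%, which has a lower base rate.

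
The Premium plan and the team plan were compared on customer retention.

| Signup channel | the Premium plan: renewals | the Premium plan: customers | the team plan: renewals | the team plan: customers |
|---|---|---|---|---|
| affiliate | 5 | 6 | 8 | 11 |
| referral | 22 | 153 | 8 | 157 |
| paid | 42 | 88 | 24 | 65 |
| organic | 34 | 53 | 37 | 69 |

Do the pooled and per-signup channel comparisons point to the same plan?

Affiliate: the Premium plan 5/6 = 83.3%, the team plan 8/11 = 72.7% → the Premium plan
Referral: the Premium plan 22/153 = 14.4%, the team plan 8/157 = 5.1% → the Premium plan
Paid: the Premium plan 42/88 = 47.7%, the team plan 24/65 = 36.9% → the Premium plan
Organic: the Premium plan 34/53 = 64.2%, the team plan 37/69 = 53.6% → the Premium plan
Overall: the Premium plan 103/300 = 34.3%, the team plan 77/302 = 25.5% → the Premium plan
The Premium plan wins overall and in every signup group — no reversal.

Yes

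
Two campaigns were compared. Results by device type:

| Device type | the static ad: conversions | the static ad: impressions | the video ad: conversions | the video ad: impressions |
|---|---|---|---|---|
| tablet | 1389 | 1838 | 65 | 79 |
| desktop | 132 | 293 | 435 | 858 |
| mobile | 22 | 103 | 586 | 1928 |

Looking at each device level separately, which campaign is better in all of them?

Tablet: the static ad 1389/1838 = 75.6%, the video ad 65/79 = 82.3% → the video ad
Desktop: the static ad 132/293 = 45.1%, the video ad 435/858 = 50.7% → the video ad
Mobile: the static ad 22/103 = 21.4%, the video ad 586/1928 = 30.4% → the video ad
The video ad has the higher rate in all 3 groups.

the video ad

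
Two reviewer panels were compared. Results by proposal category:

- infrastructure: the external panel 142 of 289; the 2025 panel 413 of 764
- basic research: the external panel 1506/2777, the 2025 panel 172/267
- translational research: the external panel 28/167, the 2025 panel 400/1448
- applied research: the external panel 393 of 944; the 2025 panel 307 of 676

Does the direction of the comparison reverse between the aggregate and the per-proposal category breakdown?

Infrastructure: the external panel 142/289 = 49.1%, the 2025 panel 413/764 = 54.1% → the 2025 panel
Basic research: the external panel 1506/2777 = 54.2%, the 2025 panel 172/267 = 64.4% → the 2025 panel
Translational research: the external panel 28/167 = 16.8%, the 2025 panel 400/1448 = 27.6% → the 2025 panel
Applied research: the external panel 393/944 = 41.6%, the 2025 panel 307/676 = 45.4% → the 2025 panel
Overall: the external panel 2069/4177 = 49.5%, the 2025 panel 1292/3155 = 41.0% → the external panel
The 2025 panel wins each proposal group but the external panel wins overall — the comparison reverses. The 2025 panel's proposals skew toward translational research, which has a lower base rate.

Yes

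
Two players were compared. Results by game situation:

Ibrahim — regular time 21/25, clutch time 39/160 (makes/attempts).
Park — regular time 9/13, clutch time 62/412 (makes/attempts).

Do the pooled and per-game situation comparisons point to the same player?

Yes

Regular time: Ibrahim 21/25 = 84.0%, Park 9/13 = 69.2% → Ibrahim
Clutch time: Ibrahim 39/160 = 24.4%, Park 62/412 = 15.0% → Ibrahim
Overall: Ibrahim 60/185 = 32.4%, Park 71/425 = 16.7% → Ibrahim
Ibrahim wins overall and in every game group — no reversal.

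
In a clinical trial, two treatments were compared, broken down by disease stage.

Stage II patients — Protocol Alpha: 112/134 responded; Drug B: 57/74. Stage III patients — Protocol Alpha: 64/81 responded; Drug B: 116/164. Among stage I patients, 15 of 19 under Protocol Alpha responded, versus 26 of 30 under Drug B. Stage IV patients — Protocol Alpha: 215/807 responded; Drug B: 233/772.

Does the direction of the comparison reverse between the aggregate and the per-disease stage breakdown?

No

Stage II: Protocol Alpha 112/134 = 83.6%, Drug B 57/74 = 77.0% → Protocol Alpha
Stage III: Protocol Alpha 64/81 = 79.0%, Drug B 116/164 = 70.7% → Protocol Alpha
Stage I: Protocol Alpha 15/19 = 78.9%, Drug B 26/30 = 86.7% → Drug B
Stage IV: Protocol Alpha 215/807 = 26.6%, Drug B 233/772 = 30.2% → Drug B
Overall: Protocol Alpha 406/1041 = 39.0%, Drug B 432/1040 = 41.5% → Drug B
Neither sweeps: Protocol Alpha wins 2 of 4 groups, Drug B wins 2. Drug B wins overall but not every group — no Simpson reversal.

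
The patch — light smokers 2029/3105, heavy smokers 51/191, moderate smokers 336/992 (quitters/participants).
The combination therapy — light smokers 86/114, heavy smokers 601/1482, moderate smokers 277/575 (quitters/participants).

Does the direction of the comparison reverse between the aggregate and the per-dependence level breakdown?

Light smokers: the patch 2029/3105 = 65.3%, the combination therapy 86/114 = 75.4% → the combination therapy
Heavy smokers: the patch 51/191 = 26.7%, the combination therapy 601/1482 = 40.6% → the combination therapy
Moderate smokers: the patch 336/992 = 33.9%, the combination therapy 277/575 = 48.2% → the combination therapy
Overall: the patch 2416/4288 = 56.3%, the combination therapy 964/2171 = 44.4% → the patch
The combination therapy wins each dependence group but the patch wins overall — the comparison reverses. The combination therapy's participants skew toward heavy smokers, which has a lower base rate.

Yes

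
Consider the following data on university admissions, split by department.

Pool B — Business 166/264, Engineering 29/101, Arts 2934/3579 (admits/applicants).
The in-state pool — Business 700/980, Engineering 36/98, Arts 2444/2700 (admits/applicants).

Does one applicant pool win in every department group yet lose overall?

No

Business: Pool B 166/264 = 62.9%, the in-state pool 700/980 = 71.4% → the in-state pool
Engineering: Pool B 29/101 = 28.7%, the in-state pool 36/98 = 36.7% → the in-state pool
Arts: Pool B 2934/3579 = 82.0%, the in-state pool 2444/2700 = 90.5% → the in-state pool
Overall: Pool B 3129/3944 = 79.3%, the in-state pool 3180/3778 = 84.2% → the in-state pool
The in-state pool wins overall and in every department group — no reversal.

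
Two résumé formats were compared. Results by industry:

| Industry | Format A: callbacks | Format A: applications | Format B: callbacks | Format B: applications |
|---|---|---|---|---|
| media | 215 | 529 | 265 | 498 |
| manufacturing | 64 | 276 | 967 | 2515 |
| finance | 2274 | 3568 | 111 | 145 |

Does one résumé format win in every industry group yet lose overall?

Media: Format A 215/529 = 40.6%, Format B 265/498 = 53.2% → Format B
Manufacturing: Format A 64/276 = 23.2%, Format B 967/2515 = 38.4% → Format B
Finance: Format A 2274/3568 = 63.7%, Format B 111/145 = 76.6% → Format B
Overall: Format A 2553/4373 = 58.4%, Format B 1343/3158 = 42.5% → Format A
Format B wins each industry group but Format A wins overall — the comparison reverses. Format B's applications skew toward manufacturing, which has a lower base rate.

Yes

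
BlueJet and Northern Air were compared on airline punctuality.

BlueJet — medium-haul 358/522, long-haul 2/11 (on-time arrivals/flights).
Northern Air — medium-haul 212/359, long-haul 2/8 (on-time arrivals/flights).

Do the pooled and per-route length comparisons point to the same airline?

No

Medium-haul: BlueJet 358/522 = 68.6%, Northern Air 212/359 = 59.1% → BlueJet
Long-haul: BlueJet 2/11 = 18.2%, Northern Air 2/8 = 25.0% → Northern Air
Overall: BlueJet 360/533 = 67.5%, Northern Air 214/367 = 58.3% → BlueJet
Neither sweeps: BlueJet wins 1 of 2 groups, Northern Air wins 1. BlueJet wins overall but not every group — no Simpson reversal.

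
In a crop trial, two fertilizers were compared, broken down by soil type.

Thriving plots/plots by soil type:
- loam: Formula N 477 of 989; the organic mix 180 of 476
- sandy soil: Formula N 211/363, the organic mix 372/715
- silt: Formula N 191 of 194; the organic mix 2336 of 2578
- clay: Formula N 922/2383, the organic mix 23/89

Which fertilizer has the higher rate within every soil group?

Formula N

Loam: Formula N 477/989 = 48.2%, the organic mix 180/476 = 37.8% → Formula N
Sandy soil: Formula N 211/363 = 58.1%, the organic mix 372/715 = 52.0% → Formula N
Silt: Formula N 191/194 = 98.5%, the organic mix 2336/2578 = 90.6% → Formula N
Clay: Formula N 922/2383 = 38.7%, the organic mix 23/89 = 25.8% → Formula N
Formula N has the higher rate in all 4 groups.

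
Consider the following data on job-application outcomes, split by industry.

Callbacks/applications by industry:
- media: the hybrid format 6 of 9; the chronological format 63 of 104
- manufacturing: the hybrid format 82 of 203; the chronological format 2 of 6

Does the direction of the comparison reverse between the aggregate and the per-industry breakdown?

Yes

Media: the hybrid format 6/9 = 66.7%, the chronological format 63/104 = 60.6% → the hybrid format
Manufacturing: the hybrid format 82/203 = 40.4%, the chronological format 2/6 = 33.3% → the hybrid format
Overall: the hybrid format 88/212 = 41.5%, the chronological format 65/110 = 59.1% → the chronological format
The hybrid format wins each industry group but the chronological format wins overall — the comparison reverses. The hybrid format's applications skew toward manufacturing, which has a lower base rate.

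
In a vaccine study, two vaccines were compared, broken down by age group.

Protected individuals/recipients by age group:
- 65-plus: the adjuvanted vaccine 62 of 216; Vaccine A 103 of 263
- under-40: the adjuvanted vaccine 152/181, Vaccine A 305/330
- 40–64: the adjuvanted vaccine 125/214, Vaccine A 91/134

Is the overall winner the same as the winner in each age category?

65-plus: the adjuvanted vaccine 62/216 = 28.7%, Vaccine A 103/263 = 39.2% → Vaccine A
Under-40: the adjuvanted vaccine 152/181 = 84.0%, Vaccine A 305/330 = 92.4% → Vaccine A
40–64: the adjuvanted vaccine 125/214 = 58.4%, Vaccine A 91/134 = 67.9% → Vaccine A
Overall: the adjuvanted vaccine 339/611 = 55.5%, Vaccine A 499/727 = 68.6% → Vaccine A
Vaccine A wins overall and in every age group — no reversal.

Yes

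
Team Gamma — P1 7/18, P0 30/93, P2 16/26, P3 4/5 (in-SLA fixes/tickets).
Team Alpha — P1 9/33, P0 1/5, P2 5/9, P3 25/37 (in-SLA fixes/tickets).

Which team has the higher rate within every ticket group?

Team Gamma

P1: Team Gamma 7/18 = 38.9%, Team Alpha 9/33 = 27.3% → Team Gamma
P0: Team Gamma 30/93 = 32.3%, Team Alpha 1/5 = 20.0% → Team Gamma
P2: Team Gamma 16/26 = 61.5%, Team Alpha 5/9 = 55.6% → Team Gamma
P3: Team Gamma 4/5 = 80.0%, Team Alpha 25/37 = 67.6% → Team Gamma
Team Gamma has the higher rate in all 4 groups.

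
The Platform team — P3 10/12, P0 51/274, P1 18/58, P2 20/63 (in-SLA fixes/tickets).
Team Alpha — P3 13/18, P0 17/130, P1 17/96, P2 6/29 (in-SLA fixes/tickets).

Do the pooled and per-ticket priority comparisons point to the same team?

Yes

P3: the Platform team 10/12 = 83.3%, Team Alpha 13/18 = 72.2% → the Platform team
P0: the Platform team 51/274 = 18.6%, Team Alpha 17/130 = 13.1% → the Platform team
P1: the Platform team 18/58 = 31.0%, Team Alpha 17/96 = 17.7% → the Platform team
P2: the Platform team 20/63 = 31.7%, Team Alpha 6/29 = 20.7% → the Platform team
Overall: the Platform team 99/407 = 24.3%, Team Alpha 53/273 = 19.4% → the Platform team
The Platform team wins overall and in every ticket group — no reversal.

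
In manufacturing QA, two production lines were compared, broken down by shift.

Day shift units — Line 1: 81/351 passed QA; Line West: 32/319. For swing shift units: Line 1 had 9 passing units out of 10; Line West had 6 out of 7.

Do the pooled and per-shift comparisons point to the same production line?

Yes

Day shift: Line 1 81/351 = 23.1%, Line West 32/319 = 10.0% → Line 1
Swing shift: Line 1 9/10 = 90.0%, Line West 6/7 = 85.7% → Line 1
Overall: Line 1 90/361 = 24.9%, Line West 38/326 = 11.7% → Line 1
Line 1 wins overall and in every shift group — no reversal.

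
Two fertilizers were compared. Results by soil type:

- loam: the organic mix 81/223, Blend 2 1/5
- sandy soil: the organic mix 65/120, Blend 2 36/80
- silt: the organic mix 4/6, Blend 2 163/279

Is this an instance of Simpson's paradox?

Loam: the organic mix 81/223 = 36.3%, Blend 2 1/5 = 20.0% → the organic mix
Sandy soil: the organic mix 65/120 = 54.2%, Blend 2 36/80 = 45.0% → the organic mix
Silt: the organic mix 4/6 = 66.7%, Blend 2 163/279 = 58.4% → the organic mix
Overall: the organic mix 150/349 = 43.0%, Blend 2 200/364 = 54.9% → Blend 2
The organic mix wins each soil group but Blend 2 wins overall — the comparison reverses. The organic mix's plots skew toward loam, which has a lower base rate.

Yes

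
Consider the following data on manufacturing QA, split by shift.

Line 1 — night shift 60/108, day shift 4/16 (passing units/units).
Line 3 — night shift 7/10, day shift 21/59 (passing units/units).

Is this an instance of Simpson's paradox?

Night shift: Line 1 60/108 = 55.6%, Line 3 7/10 = 70.0% → Line 3
Day shift: Line 1 4/16 = 25.0%, Line 3 21/59 = 35.6% → Line 3
Overall: Line 1 64/124 = 51.6%, Line 3 28/69 = 40.6% → Line 1
Line 3 wins each shift group but Line 1 wins overall — the comparison reverses. Line 3's units skew toward day shift, which has a lower base rate.

Yes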